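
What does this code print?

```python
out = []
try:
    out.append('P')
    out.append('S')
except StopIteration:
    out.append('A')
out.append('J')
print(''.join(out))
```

Execution trace: 'P' (try body) → 'S' (try body, no exception) → 'J' (after the try/except). Output: PSJ

Answer: PSJ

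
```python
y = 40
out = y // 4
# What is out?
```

Trace:
`y = 40` → y = 40
`out = y // 4` → out = 10
So out = 10

Answer: 10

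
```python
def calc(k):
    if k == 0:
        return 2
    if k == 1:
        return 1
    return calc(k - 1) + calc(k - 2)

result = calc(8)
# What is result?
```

Build up from base cases: calc(0)=2, calc(1)=1, calc(2)=3, calc(3)=4, calc(4)=7, calc(5)=11, calc(6)=18, ..., calc(8)=47

Answer: 47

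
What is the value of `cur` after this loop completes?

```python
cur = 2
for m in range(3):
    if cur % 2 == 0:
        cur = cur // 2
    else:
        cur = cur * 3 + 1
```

Collatz-style transformation from 2
`cur` takes the values: 2 → 1 → 4 → 2

Answer: 2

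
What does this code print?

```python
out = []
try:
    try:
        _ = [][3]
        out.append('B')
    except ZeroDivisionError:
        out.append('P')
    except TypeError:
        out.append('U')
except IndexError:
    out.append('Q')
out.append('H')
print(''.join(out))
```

Execution trace: 'Q' (outer except IndexError) → 'H' (after the try/except). Output: QH

Answer: QH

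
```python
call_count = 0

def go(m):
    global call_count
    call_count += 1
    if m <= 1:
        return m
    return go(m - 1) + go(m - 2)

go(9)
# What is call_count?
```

Calls(m) = 1 + Calls(m-1) + Calls(m-2); Calls(0)=Calls(1)=1. For m=9 this gives 109.

Answer: 109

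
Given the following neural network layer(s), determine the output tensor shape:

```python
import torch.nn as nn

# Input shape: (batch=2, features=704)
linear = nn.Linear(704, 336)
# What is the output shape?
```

Input: (2, 704) -> Output: (2, 336)

Answer: (2, 336)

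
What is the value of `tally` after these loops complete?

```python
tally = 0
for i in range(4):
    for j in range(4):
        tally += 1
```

4 * 4 = 16
`tally` takes the values: 0 → 1 → 2 → 3 → 4 → 5 → 6 → 7 → 8 → 9 → 10 → 11 → 12 → 13 → 14 → 15 → 16

Answer: 16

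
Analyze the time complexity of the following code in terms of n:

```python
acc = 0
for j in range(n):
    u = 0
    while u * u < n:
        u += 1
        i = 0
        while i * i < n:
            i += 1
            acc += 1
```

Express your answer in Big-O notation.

Each loop level contributes: n × √n × √n. Multiplying the contributions gives O(n^2).

Answer: O(n^2)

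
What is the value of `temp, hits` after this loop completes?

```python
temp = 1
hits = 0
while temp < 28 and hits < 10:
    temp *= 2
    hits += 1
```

Double until >= 28 or 10 iterations
`temp, hits` takes the values: (1, 0) → (2, 0) → (2, 1) → (4, 1) → (4, 2) → (8, 2) → (8, 3) → (16, 3) → (16, 4) → (32, 4) → (32, 5)

Answer: 32, 5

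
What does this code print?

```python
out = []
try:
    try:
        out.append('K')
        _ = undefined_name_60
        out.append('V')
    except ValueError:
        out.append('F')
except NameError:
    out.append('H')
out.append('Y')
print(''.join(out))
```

Execution trace: 'K' (try body) → 'H' (outer except NameError) → 'Y' (after the try/except). Output: KHY

Answer: KHY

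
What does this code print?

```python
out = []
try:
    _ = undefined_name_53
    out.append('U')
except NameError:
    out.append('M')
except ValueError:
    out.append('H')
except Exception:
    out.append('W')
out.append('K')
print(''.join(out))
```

Execution trace: 'M' (except NameError) → 'K' (after the try/except). Output: MK

Answer: MK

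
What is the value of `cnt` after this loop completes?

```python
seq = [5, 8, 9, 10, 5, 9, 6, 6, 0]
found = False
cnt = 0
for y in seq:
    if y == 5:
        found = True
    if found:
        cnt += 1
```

Count elements after first 5 in [5, 8, 9, 10, 5, 9, 6, 6, 0]
`cnt` takes the values: 0 → 1 → 2 → 3 → 4 → 5 → 6 → 7 → 8 → 9

Answer: 9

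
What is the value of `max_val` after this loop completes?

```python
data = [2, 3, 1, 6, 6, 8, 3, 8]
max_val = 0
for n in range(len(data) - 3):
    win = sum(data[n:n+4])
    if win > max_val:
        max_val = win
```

Max sum of 4-element window in [2, 3, 1, 6, 6, 8, 3, 8]
`max_val` takes the values: 0 → 12 → 16 → 21 → 23 → 25

Answer: 25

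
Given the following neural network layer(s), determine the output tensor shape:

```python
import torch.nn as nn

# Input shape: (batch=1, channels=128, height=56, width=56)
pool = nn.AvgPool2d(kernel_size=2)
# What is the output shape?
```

Input: (1, 128, 56, 56) -> Output: (1, 128, 28, 28)

Answer: (1, 128, 28, 28)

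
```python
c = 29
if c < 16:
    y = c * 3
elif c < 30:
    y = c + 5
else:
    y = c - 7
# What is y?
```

Trace:
`c = 29` → c = 29
`if c < 16: ...` → c < 16 is False, c < 30 is True → y = 34
So y = 34

Answer: 34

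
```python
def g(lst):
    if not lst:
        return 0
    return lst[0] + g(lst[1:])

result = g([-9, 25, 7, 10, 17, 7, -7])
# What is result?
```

(-9) + 25 + 7 + 10 + 17 + 7 + (-7) + 0 = 50

Answer: 50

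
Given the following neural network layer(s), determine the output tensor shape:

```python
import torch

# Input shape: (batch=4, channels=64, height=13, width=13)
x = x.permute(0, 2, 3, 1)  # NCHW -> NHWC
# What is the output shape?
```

Input: (4, 64, 13, 13) -> Output: (4, 13, 13, 64)

Answer: (4, 13, 13, 64)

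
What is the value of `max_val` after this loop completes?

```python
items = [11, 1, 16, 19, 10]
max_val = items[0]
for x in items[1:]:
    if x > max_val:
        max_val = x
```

Maximum of [11, 1, 16, 19, 10]
`max_val` takes the values: 11 → 16 → 19

Answer: 19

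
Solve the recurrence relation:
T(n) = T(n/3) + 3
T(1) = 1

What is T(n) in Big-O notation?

Each step divides n by 3 and adds 3. After log_3(n) steps we reach T(1)=1. So T(n) = 3·log_3(n) + 1 = O(log n).

Answer: O(log n)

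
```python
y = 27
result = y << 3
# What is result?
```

Trace:
`y = 27` → y = 27
`result = y << 3` → result = 216
So result = 216

Answer: 216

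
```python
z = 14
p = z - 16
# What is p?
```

Trace:
`z = 14` → z = 14
`p = z - 16` → p = -2
So p = -2

Answer: -2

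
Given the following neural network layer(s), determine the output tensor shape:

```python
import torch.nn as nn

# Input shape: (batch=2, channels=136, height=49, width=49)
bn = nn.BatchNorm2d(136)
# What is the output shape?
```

Input: (2, 136, 49, 49) -> Output: (2, 136, 49, 49)

Answer: (2, 136, 49, 49)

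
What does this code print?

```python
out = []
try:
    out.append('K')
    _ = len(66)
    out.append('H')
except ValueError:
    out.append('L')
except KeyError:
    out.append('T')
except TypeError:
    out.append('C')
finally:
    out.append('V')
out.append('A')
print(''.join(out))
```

Execution trace: 'K' (try body) → 'C' (except TypeError) → 'V' (finally) → 'A' (after the try/except). Output: KCVA

Answer: KCVA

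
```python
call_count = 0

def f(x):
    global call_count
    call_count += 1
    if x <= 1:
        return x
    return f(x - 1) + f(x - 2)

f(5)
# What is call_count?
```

Calls(x) = 1 + Calls(x-1) + Calls(x-2); Calls(0)=Calls(1)=1. For x=5 this gives 15.

Answer: 15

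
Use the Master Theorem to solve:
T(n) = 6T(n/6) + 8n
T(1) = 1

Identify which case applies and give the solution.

a=6, b=6, f(n)=8n. log_6(6) = 1. Since c=1 = 1, Case 2 applies: T(n) = Θ(n^log_b(a) · log n) = O(n log n).

Answer: O(n log n) - Case 2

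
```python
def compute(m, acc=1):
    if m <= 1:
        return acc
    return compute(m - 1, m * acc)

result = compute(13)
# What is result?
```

Accumulator trace (n, acc): (13, 1) -> (12, 13) -> (11, 156) -> (10, 1716) -> (9, 17160) -> (8, 154440) -> (7, 1235520) -> (6, 8648640) -> (5, 51891840) -> (4, 259459200) -> (3, 1037836800) -> (2, 3113510400) -> (1, 6227020800) -> return 6227020800

Answer: 6227020800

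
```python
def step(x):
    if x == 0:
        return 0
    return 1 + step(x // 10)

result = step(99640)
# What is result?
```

Count of digits of 99640: 5

Answer: 5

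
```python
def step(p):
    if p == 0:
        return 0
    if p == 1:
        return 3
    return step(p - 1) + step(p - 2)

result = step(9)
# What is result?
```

Build up from base cases: step(0)=0, step(1)=3, step(2)=3, step(3)=6, step(4)=9, step(5)=15, step(6)=24, ..., step(9)=102

Answer: 102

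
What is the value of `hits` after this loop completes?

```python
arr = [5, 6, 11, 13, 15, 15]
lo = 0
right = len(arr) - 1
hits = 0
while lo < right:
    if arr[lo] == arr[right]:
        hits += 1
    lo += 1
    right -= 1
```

Count matching pairs from ends
`hits` takes the values: 0

Answer: 0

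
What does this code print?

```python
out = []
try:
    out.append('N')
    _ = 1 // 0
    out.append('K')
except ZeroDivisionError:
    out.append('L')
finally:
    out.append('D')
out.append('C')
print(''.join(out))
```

Execution trace: 'N' (try body) → 'L' (except ZeroDivisionError) → 'D' (finally) → 'C' (after the try/except). Output: NLDC

Answer: NLDC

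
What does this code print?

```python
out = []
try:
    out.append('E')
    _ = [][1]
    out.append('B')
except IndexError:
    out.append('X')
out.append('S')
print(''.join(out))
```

Execution trace: 'E' (try body) → 'X' (except IndexError) → 'S' (after the try/except). Output: EXS

Answer: EXS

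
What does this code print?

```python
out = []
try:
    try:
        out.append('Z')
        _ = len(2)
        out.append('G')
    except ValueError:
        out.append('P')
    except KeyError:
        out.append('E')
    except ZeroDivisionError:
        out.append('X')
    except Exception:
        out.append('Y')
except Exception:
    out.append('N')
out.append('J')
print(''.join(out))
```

Execution trace: 'Z' (inner try body) → 'Y' (inner except Exception) → 'J' (after the try/except). Output: ZYJ

Answer: ZYJ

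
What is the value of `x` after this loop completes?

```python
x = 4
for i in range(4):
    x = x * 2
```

Multiply by 2, 4 times: 4 * 2^4 = 64
`x` takes the values: 4 → 8 → 16 → 32 → 64

Answer: 64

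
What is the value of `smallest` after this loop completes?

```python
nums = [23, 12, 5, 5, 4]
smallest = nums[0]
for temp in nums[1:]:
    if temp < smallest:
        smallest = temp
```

Minimum of [23, 12, 5, 5, 4]
`smallest` takes the values: 23 → 12 → 5 → 4

Answer: 4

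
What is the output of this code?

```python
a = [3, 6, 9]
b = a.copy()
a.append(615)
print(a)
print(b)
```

Key concept: list.copy() creates independent copy.
Step by step:
`a = [3, 6, 9]` → a = [3, 6, 9]
`b = a.copy()` → b = [3, 6, 9]
`a.append(615)` → a = [3, 6, 9, 615]
`print(a)` → prints [3, 6, 9, 615]
`print(b)` → prints [3, 6, 9]

Answer:
[3, 6, 9, 615]
[3, 6, 9]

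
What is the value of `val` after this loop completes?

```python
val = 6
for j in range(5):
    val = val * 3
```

Multiply by 3, 5 times: 6 * 3^5 = 1458
`val` takes the values: 6 → 18 → 54 → 162 → 486 → 1458

Answer: 1458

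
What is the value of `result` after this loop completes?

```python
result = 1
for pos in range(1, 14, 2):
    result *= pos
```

Product of 1, 3, 5, ... up to 13
`result` takes the values: 1 → 3 → 15 → 105 → 945 → 10395 → 135135

Answer: 135135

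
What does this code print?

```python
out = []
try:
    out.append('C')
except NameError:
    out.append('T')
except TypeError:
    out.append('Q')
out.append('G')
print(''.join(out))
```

Execution trace: 'C' (try body, no exception) → 'G' (after the try/except). Output: CG

Answer: CG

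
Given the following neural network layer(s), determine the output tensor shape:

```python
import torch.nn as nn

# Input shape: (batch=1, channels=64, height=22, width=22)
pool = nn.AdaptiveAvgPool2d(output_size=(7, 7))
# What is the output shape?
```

Input: (1, 64, 22, 22) -> Output: (1, 64, 7, 7)

Answer: (1, 64, 7, 7)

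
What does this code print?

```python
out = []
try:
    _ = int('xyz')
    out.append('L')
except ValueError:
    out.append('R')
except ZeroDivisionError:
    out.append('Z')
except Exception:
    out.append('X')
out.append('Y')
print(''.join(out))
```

Execution trace: 'R' (except ValueError) → 'Y' (after the try/except). Output: RY

Answer: RY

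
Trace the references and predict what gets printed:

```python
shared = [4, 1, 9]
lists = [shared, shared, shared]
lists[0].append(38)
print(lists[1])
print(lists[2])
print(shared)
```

Key concept: list of same reference.
Step by step:
`shared = [4, 1, 9]` → shared = [4, 1, 9]
`lists = [shared, shared, shared]` → lists = [[4, 1, 9], [4, 1, 9], [4, 1, 9]]
`lists[0].append(38)` → shared = [4, 1, 9, 38]; lists = [[4, 1, 9, 38], [4, 1, 9, 38], [4, 1, 9, 38]]
`print(lists[1])` → prints [4, 1, 9, 38]
`print(lists[2])` → prints [4, 1, 9, 38]
`print(shared)` → prints [4, 1, 9, 38]

Answer:
[4, 1, 9, 38]
[4, 1, 9, 38]
[4, 1, 9, 38]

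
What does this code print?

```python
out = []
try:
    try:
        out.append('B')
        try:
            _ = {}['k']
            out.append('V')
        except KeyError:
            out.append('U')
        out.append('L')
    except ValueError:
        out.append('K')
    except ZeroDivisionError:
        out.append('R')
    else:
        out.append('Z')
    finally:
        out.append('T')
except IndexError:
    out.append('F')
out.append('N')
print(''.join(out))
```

Execution trace: 'B' (try body) → 'U' (inner except KeyError) → 'L' (try body, no exception) → 'Z' (else) → 'T' (finally) → 'N' (after the try/except). Output: BULZTN

Answer: BULZTN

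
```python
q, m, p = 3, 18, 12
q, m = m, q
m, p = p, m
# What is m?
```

Trace:
`q, m, p = 3, 18, 12` → q = 3; m = 18; p = 12
`q, m = m, q` → q = 18; m = 3
`m, p = p, m` → m = 12; p = 3
So m = 12

Answer: 12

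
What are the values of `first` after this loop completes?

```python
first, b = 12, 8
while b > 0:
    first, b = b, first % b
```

GCD of 12 and 8
`first` takes the values: 12 → 8 → 4

Answer: 4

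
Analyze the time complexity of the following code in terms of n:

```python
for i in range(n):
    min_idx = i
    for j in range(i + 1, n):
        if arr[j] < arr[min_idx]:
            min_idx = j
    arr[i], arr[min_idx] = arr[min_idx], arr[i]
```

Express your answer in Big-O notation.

This is Selection sort. Time complexity: O(n²).

Answer: O(n²)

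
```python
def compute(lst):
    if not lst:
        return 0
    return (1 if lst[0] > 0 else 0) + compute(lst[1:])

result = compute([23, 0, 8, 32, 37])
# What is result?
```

Count of positive elements in [23, 0, 8, 32, 37] = 4

Answer: 4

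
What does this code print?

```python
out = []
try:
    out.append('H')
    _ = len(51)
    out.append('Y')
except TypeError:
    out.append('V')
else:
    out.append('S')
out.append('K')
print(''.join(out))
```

Execution trace: 'H' (try body) → 'V' (except TypeError) → 'K' (after the try/except). Output: HVK

Answer: HVK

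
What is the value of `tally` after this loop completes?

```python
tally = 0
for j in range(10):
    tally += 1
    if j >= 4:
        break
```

Loop breaks when j reaches 4, tally is 5
`tally` takes the values: 0 → 1 → 2 → 3 → 4 → 5

Answer: 5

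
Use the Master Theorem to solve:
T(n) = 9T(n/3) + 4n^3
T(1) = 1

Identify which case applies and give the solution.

a=9, b=3, f(n)=4n^3. log_3(9) = 2. Since c=3 > 2 and the regularity condition holds (9(n/3)^3 = (9/3^3)n^3 with 9/3^3 < 1), Case 3 applies: T(n) = Θ(f(n)) = O(n^3).

Answer: O(n^3) - Case 3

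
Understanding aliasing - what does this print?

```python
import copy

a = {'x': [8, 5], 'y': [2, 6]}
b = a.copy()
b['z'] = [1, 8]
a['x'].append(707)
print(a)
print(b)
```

Key concept: shallow copy of dict with mutable values.
Step by step:
`a = {'x': [8, 5], 'y': [2, 6]}` → a = {'x': [8, 5], 'y': [2, 6]}
`b = a.copy()` → b = {'x': [8, 5], 'y': [2, 6]}
`b['z'] = [1, 8]` → b = {'x': [8, 5], 'y': [2, 6], 'z': [1, 8]}
`a['x'].append(707)` → a = {'x': [8, 5, 707], 'y': [2, 6]}; b = {'x': [8, 5, 707], 'y': [2, 6], 'z': [1, 8]}
`print(a)` → prints {'x': [8, 5, 707], 'y': [2, 6]}
`print(b)` → prints {'x': [8, 5, 707], 'y': [2, 6], 'z': [1, 8]}

Answer:
{'x': [8, 5, 707], 'y': [2, 6]}
{'x': [8, 5, 707], 'y': [2, 6], 'z': [1, 8]}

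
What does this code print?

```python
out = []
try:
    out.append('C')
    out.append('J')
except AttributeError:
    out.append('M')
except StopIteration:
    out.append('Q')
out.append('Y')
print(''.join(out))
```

Execution trace: 'C' (try body) → 'J' (try body, no exception) → 'Y' (after the try/except). Output: CJY

Answer: CJY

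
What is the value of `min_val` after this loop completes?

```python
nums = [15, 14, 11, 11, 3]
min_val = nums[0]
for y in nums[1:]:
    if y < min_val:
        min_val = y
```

Minimum of [15, 14, 11, 11, 3]
`min_val` takes the values: 15 → 14 → 11 → 3

Answer: 3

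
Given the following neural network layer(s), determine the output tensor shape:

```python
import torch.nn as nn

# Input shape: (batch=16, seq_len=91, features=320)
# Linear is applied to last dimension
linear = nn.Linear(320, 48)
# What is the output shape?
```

Input: (16, 91, 320) -> Output: (16, 91, 48)

Answer: (16, 91, 48)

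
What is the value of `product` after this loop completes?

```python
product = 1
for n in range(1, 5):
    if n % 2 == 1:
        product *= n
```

Product of odd numbers 1 to 4
`product` takes the values: 1 → 3

Answer: 3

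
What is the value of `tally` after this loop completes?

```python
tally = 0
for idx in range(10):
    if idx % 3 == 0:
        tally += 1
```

Count numbers divisible by 3 in range(10)
`tally` takes the values: 0 → 1 → 2 → 3 → 4

Answer: 4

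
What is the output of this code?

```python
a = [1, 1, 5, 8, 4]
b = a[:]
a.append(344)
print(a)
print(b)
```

Key concept: slice [:] creates copy.
Step by step:
`a = [1, 1, 5, 8, 4]` → a = [1, 1, 5, 8, 4]
`b = a[:]` → b = [1, 1, 5, 8, 4]
`a.append(344)` → a = [1, 1, 5, 8, 4, 344]
`print(a)` → prints [1, 1, 5, 8, 4, 344]
`print(b)` → prints [1, 1, 5, 8, 4]

Answer:
[1, 1, 5, 8, 4, 344]
[1, 1, 5, 8, 4]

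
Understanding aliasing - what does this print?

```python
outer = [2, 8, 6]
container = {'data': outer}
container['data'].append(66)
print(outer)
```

Key concept: dict holds reference to list.
Step by step:
`outer = [2, 8, 6]` → outer = [2, 8, 6]
`container = {'data': outer}` → container = {'data': [2, 8, 6]}
`container['data'].append(66)` → outer = [2, 8, 6, 66]; container = {'data': [2, 8, 6, 66]}
`print(outer)` → prints [2, 8, 6, 66]

Answer: [2, 8, 6, 66]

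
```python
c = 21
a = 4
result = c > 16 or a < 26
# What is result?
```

Trace:
`c = 21` → c = 21
`a = 4` → a = 4
`result = c > 16 or a < 26` → result = True
So result = True

Answer: True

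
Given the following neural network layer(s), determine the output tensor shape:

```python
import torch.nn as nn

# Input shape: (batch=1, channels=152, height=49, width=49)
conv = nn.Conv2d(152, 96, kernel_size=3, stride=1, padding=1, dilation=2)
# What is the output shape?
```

Input: (1, 152, 49, 49) -> Output: (1, 96, 47, 47)

Answer: (1, 96, 47, 47)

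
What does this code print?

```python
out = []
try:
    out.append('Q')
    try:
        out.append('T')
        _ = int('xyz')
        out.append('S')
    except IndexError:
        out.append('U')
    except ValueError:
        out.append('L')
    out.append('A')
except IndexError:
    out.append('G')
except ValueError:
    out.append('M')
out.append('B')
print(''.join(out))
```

Execution trace: 'Q' (try body) → 'T' (inner try body) → 'L' (inner except ValueError) → 'A' (try body, no exception) → 'B' (after the try/except). Output: QTLAB

Answer: QTLAB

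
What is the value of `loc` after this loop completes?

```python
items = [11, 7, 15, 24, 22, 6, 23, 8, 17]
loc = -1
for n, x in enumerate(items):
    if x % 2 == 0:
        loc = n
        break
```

First even number index in [11, 7, 15, 24, 22, 6, 23, 8, 17]
`loc` takes the values: -1 → 3

Answer: 3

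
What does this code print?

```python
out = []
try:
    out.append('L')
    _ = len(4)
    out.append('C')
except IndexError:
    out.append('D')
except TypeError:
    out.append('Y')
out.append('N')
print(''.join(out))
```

Execution trace: 'L' (try body) → 'Y' (except TypeError) → 'N' (after the try/except). Output: LYN

Answer: LYN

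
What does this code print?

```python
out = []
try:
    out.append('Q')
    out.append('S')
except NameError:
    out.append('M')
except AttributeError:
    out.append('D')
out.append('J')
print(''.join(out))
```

Execution trace: 'Q' (try body) → 'S' (try body, no exception) → 'J' (after the try/except). Output: QSJ

Answer: QSJ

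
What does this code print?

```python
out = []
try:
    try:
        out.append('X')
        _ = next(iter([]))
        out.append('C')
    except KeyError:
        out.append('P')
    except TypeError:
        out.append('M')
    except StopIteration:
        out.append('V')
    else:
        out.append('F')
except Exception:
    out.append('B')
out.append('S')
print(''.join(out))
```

Execution trace: 'X' (inner try body) → 'V' (inner except StopIteration) → 'S' (after the try/except). Output: XVS

Answer: XVS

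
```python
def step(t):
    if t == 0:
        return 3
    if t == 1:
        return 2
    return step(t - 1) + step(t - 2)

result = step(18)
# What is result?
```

Build up from base cases: step(0)=3, step(1)=2, step(2)=5, step(3)=7, step(4)=12, step(5)=19, step(6)=31, ..., step(18)=9959

Answer: 9959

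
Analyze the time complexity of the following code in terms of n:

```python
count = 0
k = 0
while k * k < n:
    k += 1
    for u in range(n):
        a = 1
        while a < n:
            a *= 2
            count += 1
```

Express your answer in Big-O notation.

Each loop level contributes: √n × n × log n. Multiplying the contributions gives O(n√n log n).

Answer: O(n√n log n)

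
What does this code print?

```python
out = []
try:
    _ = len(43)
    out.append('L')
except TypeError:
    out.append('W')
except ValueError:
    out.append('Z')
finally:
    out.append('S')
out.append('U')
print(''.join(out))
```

Execution trace: 'W' (except TypeError) → 'S' (finally) → 'U' (after the try/except). Output: WSU

Answer: WSU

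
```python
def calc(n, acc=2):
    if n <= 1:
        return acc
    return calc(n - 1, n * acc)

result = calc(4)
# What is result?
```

Accumulator trace (n, acc): (4, 2) -> (3, 8) -> (2, 24) -> (1, 48) -> return 48

Answer: 48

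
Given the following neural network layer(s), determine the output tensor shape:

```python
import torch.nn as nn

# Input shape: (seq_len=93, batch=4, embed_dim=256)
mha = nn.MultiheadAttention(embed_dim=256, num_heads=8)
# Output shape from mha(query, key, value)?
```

Input: (93, 4, 256) -> Output: (93, 4, 256)

Answer: (93, 4, 256)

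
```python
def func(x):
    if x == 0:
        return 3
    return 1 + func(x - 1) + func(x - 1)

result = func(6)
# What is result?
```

func(x) = 1 + 2·func(x-1), func(0)=3. Closed form: (3+1)·2^6 - 1 = 255.

Answer: 255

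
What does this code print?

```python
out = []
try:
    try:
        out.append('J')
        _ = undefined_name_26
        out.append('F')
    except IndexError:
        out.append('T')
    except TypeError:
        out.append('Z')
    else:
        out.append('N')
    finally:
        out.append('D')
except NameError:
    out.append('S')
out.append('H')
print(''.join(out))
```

Execution trace: 'J' (try body) → 'D' (finally) → 'S' (outer except NameError) → 'H' (after the try/except). Output: JDSH

Answer: JDSH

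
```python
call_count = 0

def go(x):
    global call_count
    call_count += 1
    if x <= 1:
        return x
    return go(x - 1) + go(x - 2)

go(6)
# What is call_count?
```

Calls(x) = 1 + Calls(x-1) + Calls(x-2); Calls(0)=Calls(1)=1. For x=6 this gives 25.

Answer: 25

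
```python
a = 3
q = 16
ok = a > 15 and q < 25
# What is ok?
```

Trace:
`a = 3` → a = 3
`q = 16` → q = 16
`ok = a > 15 and q < 25` → ok = False
So ok = False

Answer: False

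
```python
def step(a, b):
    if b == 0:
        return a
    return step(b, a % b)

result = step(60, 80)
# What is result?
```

step(60, 80) -> step(80, 60) -> step(60, 20) -> step(20, 0) -> 20

Answer: 20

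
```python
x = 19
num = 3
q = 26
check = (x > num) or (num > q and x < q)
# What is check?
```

Trace:
`x = 19` → x = 19
`num = 3` → num = 3
`q = 26` → q = 26
`check = (x > num) or (num > q and x < q)` → check = True
So check = True

Answer: True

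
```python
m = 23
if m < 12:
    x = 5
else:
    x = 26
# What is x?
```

Trace:
`m = 23` → m = 23
`if m < 12: ...` → m < 12 is False, take else branch → x = 26
So x = 26

Answer: 26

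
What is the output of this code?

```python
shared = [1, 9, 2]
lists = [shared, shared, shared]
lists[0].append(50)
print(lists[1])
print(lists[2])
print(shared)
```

Key concept: list of same reference.
Step by step:
`shared = [1, 9, 2]` → shared = [1, 9, 2]
`lists = [shared, shared, shared]` → lists = [[1, 9, 2], [1, 9, 2], [1, 9, 2]]
`lists[0].append(50)` → shared = [1, 9, 2, 50]; lists = [[1, 9, 2, 50], [1, 9, 2, 50], [1, 9, 2, 50]]
`print(lists[1])` → prints [1, 9, 2, 50]
`print(lists[2])` → prints [1, 9, 2, 50]
`print(shared)` → prints [1, 9, 2, 50]

Answer:
[1, 9, 2, 50]
[1, 9, 2, 50]
[1, 9, 2, 50]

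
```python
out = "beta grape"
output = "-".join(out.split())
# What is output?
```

Trace:
`out = "beta grape"` → out = 'beta grape'
`output = "-".join(out.split())` → output = 'beta-grape'
So output = 'beta-grape'

Answer: 'beta-grape'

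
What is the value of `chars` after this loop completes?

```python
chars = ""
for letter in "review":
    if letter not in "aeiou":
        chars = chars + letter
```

Remove vowels from 'review'
`chars` takes the values: "" → "r" → "rv" → "rvw"

Answer: "rvw"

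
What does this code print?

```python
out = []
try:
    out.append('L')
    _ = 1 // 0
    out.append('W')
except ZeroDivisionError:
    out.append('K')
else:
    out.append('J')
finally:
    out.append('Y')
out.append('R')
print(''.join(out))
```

Execution trace: 'L' (try body) → 'K' (except ZeroDivisionError) → 'Y' (finally) → 'R' (after the try/except). Output: LKYR

Answer: LKYR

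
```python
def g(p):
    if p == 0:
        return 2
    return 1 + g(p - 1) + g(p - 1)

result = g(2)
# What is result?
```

g(p) = 1 + 2·g(p-1), g(0)=2. Closed form: (2+1)·2^2 - 1 = 11.

Answer: 11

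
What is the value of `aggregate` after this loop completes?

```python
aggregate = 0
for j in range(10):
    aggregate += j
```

Sum of 0 to 9 = 45
`aggregate` takes the values: 0 → 1 → 3 → 6 → 10 → 15 → 21 → 28 → 36 → 45

Answer: 45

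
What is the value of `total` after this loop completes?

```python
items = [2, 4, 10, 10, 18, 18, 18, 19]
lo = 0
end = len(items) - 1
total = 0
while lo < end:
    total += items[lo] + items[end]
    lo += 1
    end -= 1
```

Sum of pairs from ends
`total` takes the values: 0 → 21 → 43 → 71 → 99

Answer: 99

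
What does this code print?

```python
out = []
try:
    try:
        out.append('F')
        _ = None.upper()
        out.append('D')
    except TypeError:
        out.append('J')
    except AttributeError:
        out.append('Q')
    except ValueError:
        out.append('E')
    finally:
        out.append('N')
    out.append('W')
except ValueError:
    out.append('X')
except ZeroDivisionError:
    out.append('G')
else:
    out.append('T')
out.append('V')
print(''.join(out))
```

Execution trace: 'F' (inner try body) → 'Q' (inner except AttributeError) → 'N' (inner finally) → 'W' (try body, no exception) → 'T' (else) → 'V' (after the try/except). Output: FQNWTV

Answer: FQNWTV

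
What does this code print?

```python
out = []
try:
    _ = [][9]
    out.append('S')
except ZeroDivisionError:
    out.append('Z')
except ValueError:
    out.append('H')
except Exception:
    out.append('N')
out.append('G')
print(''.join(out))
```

Execution trace: 'N' (except Exception) → 'G' (after the try/except). Output: NG

Answer: NG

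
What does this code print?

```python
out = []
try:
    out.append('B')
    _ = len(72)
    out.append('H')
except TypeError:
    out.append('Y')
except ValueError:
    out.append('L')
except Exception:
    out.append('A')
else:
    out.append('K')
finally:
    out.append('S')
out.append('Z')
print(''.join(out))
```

Execution trace: 'B' (try body) → 'Y' (except TypeError) → 'S' (finally) → 'Z' (after the try/except). Output: BYSZ

Answer: BYSZ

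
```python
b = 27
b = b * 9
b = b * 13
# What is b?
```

Trace:
`b = 27` → b = 27
`b = b * 9` → b = 243
`b = b * 13` → b = 3159
So b = 3159

Answer: 3159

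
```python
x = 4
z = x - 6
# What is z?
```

Trace:
`x = 4` → x = 4
`z = x - 6` → z = -2
So z = -2

Answer: -2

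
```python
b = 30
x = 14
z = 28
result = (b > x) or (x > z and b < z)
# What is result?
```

Trace:
`b = 30` → b = 30
`x = 14` → x = 14
`z = 28` → z = 28
`result = (b > x) or (x > z and b < z)` → result = True
So result = True

Answer: True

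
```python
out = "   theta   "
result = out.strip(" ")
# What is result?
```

Trace:
`out = "   theta   "` → out = '   theta   '
`result = out.strip(" ")` → result = 'theta'
So result = 'theta'

Answer: 'theta'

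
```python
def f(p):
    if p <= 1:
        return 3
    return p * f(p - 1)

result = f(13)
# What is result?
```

f(13) = 13 * 12 * 11 * 10 * 9 * 8 * 7 * 6 * 5 * 4 * 3 * 2 * 3 = 18681062400

Answer: 18681062400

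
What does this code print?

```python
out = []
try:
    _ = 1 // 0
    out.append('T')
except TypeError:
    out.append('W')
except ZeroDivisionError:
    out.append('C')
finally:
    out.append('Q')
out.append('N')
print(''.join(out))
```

Execution trace: 'C' (except ZeroDivisionError) → 'Q' (finally) → 'N' (after the try/except). Output: CQN

Answer: CQN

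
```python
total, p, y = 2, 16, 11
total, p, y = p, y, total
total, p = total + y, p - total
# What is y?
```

Trace:
`total, p, y = 2, 16, 11` → total = 2; p = 16; y = 11
`total, p, y = p, y, total` → total = 16; p = 11; y = 2
`total, p = total + y, p - total` → total = 18; p = -5
So y = 2

Answer: 2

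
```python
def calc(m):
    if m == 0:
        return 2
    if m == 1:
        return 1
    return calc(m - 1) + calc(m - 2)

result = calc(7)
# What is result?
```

Build up from base cases: calc(0)=2, calc(1)=1, calc(2)=3, calc(3)=4, calc(4)=7, calc(5)=11, calc(6)=18, ..., calc(7)=29

Answer: 29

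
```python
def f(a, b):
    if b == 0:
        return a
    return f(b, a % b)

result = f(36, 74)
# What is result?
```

f(36, 74) -> f(74, 36) -> f(36, 2) -> f(2, 0) -> 2

Answer: 2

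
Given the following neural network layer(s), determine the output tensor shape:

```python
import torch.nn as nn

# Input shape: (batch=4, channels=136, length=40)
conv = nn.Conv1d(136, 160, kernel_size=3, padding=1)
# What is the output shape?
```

Input: (4, 136, 40) -> Output: (4, 160, 40)

Answer: (4, 160, 40)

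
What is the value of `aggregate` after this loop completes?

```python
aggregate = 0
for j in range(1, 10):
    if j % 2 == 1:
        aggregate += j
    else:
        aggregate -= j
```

Add odd, subtract even
`aggregate` takes the values: 0 → 1 → -1 → 2 → -2 → 3 → -3 → 4 → -4 → 5

Answer: 5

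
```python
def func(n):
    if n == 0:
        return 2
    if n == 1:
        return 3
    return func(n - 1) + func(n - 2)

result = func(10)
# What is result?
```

Build up from base cases: func(0)=2, func(1)=3, func(2)=5, func(3)=8, func(4)=13, func(5)=21, func(6)=34, ..., func(10)=233

Answer: 233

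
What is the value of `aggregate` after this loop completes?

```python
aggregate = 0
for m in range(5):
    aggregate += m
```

Sum of 0 to 4 = 10
`aggregate` takes the values: 0 → 1 → 3 → 6 → 10

Answer: 10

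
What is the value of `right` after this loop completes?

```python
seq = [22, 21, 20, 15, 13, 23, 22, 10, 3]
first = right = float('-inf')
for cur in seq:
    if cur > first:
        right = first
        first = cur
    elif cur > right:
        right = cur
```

Second largest (with repeats) in [22, 21, 20, 15, 13, 23, 22, 10, 3]
`right` takes the values: -inf → 21 → 22

Answer: 22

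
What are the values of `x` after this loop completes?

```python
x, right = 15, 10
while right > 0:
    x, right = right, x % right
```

GCD of 15 and 10
`x` takes the values: 15 → 10 → 5

Answer: 5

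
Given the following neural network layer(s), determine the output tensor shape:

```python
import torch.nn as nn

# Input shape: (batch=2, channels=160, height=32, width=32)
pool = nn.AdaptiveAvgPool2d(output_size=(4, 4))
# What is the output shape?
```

Input: (2, 160, 32, 32) -> Output: (2, 160, 4, 4)

Answer: (2, 160, 4, 4)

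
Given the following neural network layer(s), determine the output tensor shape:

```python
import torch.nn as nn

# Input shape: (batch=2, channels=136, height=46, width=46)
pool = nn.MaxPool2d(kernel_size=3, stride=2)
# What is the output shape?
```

Input: (2, 136, 46, 46) -> Output: (2, 136, 22, 22)

Answer: (2, 136, 22, 22)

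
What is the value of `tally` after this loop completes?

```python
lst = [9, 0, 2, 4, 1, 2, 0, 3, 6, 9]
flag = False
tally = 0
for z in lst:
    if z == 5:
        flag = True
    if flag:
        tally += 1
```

Count elements after first 5 in [9, 0, 2, 4, 1, 2, 0, 3, 6, 9]
`tally` takes the values: 0

Answer: 0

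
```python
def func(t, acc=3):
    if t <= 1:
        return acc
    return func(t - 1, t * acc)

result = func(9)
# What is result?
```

Accumulator trace (n, acc): (9, 3) -> (8, 27) -> (7, 216) -> (6, 1512) -> (5, 9072) -> (4, 45360) -> (3, 181440) -> (2, 544320) -> (1, 1088640) -> return 1088640

Answer: 1088640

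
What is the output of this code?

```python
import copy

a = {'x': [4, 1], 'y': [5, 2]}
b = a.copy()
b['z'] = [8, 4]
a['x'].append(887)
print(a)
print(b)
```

Key concept: shallow copy of dict with mutable values.
Step by step:
`a = {'x': [4, 1], 'y': [5, 2]}` → a = {'x': [4, 1], 'y': [5, 2]}
`b = a.copy()` → b = {'x': [4, 1], 'y': [5, 2]}
`b['z'] = [8, 4]` → b = {'x': [4, 1], 'y': [5, 2], 'z': [8, 4]}
`a['x'].append(887)` → a = {'x': [4, 1, 887], 'y': [5, 2]}; b = {'x': [4, 1, 887], 'y': [5, 2], 'z': [8, 4]}
`print(a)` → prints {'x': [4, 1, 887], 'y': [5, 2]}
`print(b)` → prints {'x': [4, 1, 887], 'y': [5, 2], 'z': [8, 4]}

Answer:
{'x': [4, 1, 887], 'y': [5, 2]}
{'x': [4, 1, 887], 'y': [5, 2], 'z': [8, 4]}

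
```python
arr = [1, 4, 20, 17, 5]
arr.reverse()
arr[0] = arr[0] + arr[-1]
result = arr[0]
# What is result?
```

Trace:
`arr = [1, 4, 20, 17, 5]` → arr = [1, 4, 20, 17, 5]
`arr.reverse()` → arr = [5, 17, 20, 4, 1]
`arr[0] = arr[0] + arr[-1]` → arr = [6, 17, 20, 4, 1]
`result = arr[0]` → result = 6
So result = 6

Answer: 6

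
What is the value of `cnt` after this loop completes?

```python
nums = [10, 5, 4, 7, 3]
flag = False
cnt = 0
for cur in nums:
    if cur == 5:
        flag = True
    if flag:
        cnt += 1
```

Count elements after first 5 in [10, 5, 4, 7, 3]
`cnt` takes the values: 0 → 1 → 2 → 3 → 4

Answer: 4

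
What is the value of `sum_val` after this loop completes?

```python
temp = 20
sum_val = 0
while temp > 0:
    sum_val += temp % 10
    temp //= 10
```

Sum digits of 20
`sum_val` takes the values: 0 → 2

Answer: 2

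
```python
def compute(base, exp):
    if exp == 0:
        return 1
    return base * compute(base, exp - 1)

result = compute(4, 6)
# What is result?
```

compute(4, 6) = 4 * 4 * 4 * 4 * 4 * 4 = 4096

Answer: 4096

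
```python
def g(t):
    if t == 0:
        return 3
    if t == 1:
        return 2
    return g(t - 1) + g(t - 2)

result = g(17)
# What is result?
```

Build up from base cases: g(0)=3, g(1)=2, g(2)=5, g(3)=7, g(4)=12, g(5)=19, g(6)=31, ..., g(17)=6155

Answer: 6155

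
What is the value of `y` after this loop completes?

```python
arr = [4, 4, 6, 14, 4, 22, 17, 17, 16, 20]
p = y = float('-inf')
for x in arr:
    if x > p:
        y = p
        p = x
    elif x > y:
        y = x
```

Second largest (with repeats) in [4, 4, 6, 14, 4, 22, 17, 17, 16, 20]
`y` takes the values: -inf → 4 → 6 → 14 → 17 → 20

Answer: 20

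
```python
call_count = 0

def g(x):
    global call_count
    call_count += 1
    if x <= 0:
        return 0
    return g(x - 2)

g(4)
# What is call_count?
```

Linear recursion stepping by 2: 3 calls from x=4 down to ≤0.

Answer: 3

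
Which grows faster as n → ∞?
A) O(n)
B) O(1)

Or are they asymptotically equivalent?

O(n) vs O(1): Higher order terms dominate.

Answer: A) O(n) grows faster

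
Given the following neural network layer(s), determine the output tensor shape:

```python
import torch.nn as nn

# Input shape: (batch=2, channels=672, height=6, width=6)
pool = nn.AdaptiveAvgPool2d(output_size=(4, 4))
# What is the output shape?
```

Input: (2, 672, 6, 6) -> Output: (2, 672, 4, 4)

Answer: (2, 672, 4, 4)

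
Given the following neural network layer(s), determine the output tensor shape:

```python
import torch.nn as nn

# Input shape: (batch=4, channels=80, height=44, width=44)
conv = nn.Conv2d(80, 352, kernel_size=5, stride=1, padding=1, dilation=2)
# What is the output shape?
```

Input: (4, 80, 44, 44) -> Output: (4, 352, 38, 38)

Answer: (4, 352, 38, 38)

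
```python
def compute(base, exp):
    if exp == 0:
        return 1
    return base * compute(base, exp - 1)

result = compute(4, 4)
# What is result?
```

compute(4, 4) = 4 * 4 * 4 * 4 = 256

Answer: 256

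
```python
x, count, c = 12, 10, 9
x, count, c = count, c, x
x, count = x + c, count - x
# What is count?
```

Trace:
`x, count, c = 12, 10, 9` → x = 12; count = 10; c = 9
`x, count, c = count, c, x` → x = 10; count = 9; c = 12
`x, count = x + c, count - x` → x = 22; count = -1
So count = -1

Answer: -1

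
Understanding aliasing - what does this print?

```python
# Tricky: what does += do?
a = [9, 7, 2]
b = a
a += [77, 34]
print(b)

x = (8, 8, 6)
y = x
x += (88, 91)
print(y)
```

Key concept: += behavior differs for mutable vs immutable.
Step by step:
`a = [9, 7, 2]` → a = [9, 7, 2]
`b = a` → b = [9, 7, 2] (same object as a)
`a += [77, 34]` → a = [9, 7, 2, 77, 34] (same object as b); b = [9, 7, 2, 77, 34] (same object as a)
`print(b)` → prints [9, 7, 2, 77, 34]
`x = (8, 8, 6)` → x = (8, 8, 6)
`y = x` → y = (8, 8, 6)
`x += (88, 91)` → x = (8, 8, 6, 88, 91)
`print(y)` → prints (8, 8, 6)

Answer:
[9, 7, 2, 77, 34]
(8, 8, 6)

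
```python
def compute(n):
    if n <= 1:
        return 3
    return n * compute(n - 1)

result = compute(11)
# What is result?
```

compute(11) = 11 * 10 * 9 * 8 * 7 * 6 * 5 * 4 * 3 * 2 * 3 = 119750400

Answer: 119750400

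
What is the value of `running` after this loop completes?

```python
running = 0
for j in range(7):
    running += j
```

Sum of 0 to 6 = 21
`running` takes the values: 0 → 1 → 3 → 6 → 10 → 15 → 21

Answer: 21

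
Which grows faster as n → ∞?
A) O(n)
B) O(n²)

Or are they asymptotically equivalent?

O(n) vs O(n²): Higher order terms dominate.

Answer: B) O(n²) grows faster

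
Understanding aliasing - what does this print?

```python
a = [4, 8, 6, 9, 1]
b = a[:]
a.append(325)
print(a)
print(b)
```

Key concept: slice [:] creates copy.
Step by step:
`a = [4, 8, 6, 9, 1]` → a = [4, 8, 6, 9, 1]
`b = a[:]` → b = [4, 8, 6, 9, 1]
`a.append(325)` → a = [4, 8, 6, 9, 1, 325]
`print(a)` → prints [4, 8, 6, 9, 1, 325]
`print(b)` → prints [4, 8, 6, 9, 1]

Answer:
[4, 8, 6, 9, 1, 325]
[4, 8, 6, 9, 1]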